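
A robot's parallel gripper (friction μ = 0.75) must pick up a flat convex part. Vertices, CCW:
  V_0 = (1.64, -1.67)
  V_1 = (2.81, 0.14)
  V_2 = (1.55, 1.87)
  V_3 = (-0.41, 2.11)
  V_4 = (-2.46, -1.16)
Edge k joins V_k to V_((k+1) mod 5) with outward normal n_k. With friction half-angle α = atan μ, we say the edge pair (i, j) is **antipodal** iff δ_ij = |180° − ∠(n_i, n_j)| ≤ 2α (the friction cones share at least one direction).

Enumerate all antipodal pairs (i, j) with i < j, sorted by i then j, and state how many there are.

count = 6; pairs: (0,2), (0,3), (1,3), (1,4), (2,4), (3,4)

α = atan 0.75 = 36.87°;  2α = 73.74°
n_0 = (+0.8398, -0.5429)
n_1 = (+0.8083, +0.5887)
n_2 = (+0.1215, +0.9926)
n_3 = (-0.8473, +0.5312)
n_4 = (-0.1234, -0.9924)
  (0,1): δ = 111.05°  ·
  (0,2): δ = 64.10°  ✓
  (0,3): δ = 0.79°  ✓
  (0,4): δ = 115.79°  ·
  (1,2): δ = 133.05°  ·
  (1,3): δ = 68.15°  ✓
  (1,4): δ = 46.84°  ✓
  (2,3): δ = 115.10°  ·
  (2,4): δ = 0.11°  ✓
  (3,4): δ = 65.01°  ✓
antipodal pairs: 6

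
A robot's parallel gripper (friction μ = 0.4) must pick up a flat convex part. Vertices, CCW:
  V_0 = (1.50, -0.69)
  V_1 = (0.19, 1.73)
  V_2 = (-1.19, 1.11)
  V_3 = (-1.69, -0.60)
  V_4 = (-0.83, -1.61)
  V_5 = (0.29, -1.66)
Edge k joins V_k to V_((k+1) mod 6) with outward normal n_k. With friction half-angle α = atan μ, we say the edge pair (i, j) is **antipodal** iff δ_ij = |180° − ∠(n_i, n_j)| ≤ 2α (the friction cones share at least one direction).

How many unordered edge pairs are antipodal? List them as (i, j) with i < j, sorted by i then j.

α = atan 0.4 = 21.80°;  2α = 43.60°
n_0 = (+0.8794, +0.4760)
n_1 = (-0.4098, +0.9122)
n_2 = (-0.9598, +0.2806)
n_3 = (-0.7614, -0.6483)
n_4 = (-0.0446, -0.9990)
n_5 = (+0.6255, -0.7802)
  (0,1): δ = 94.23°  ·
  (0,2): δ = 44.73°  ·
  (0,3): δ = 11.99°  ✓
  (0,4): δ = 59.02°  ·
  (0,5): δ = 100.29°  ·
  (1,2): δ = 130.49°  ·
  (1,3): δ = 73.78°  ·
  (1,4): δ = 26.75°  ✓
  (1,5): δ = 14.52°  ✓
  (2,3): δ = 123.29°  ·
  (2,4): δ = 76.26°  ·
  (2,5): δ = 34.98°  ✓
  (3,4): δ = 132.97°  ·
  (3,5): δ = 91.70°  ·
  (4,5): δ = 138.73°  ·
antipodal pairs: 4

count = 4; pairs: (0,3), (1,4), (1,5), (2,5)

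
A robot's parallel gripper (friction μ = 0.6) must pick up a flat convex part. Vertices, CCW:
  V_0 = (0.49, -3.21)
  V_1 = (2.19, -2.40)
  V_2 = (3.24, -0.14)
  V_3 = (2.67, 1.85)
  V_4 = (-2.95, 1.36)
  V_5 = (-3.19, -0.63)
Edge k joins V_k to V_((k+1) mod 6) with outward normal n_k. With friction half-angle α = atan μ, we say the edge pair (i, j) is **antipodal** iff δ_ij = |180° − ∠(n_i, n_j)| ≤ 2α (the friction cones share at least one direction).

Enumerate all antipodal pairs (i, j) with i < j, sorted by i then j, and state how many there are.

α = atan 0.6 = 30.96°;  2α = 61.93°
n_0 = (+0.4301, -0.9028)
n_1 = (+0.9069, -0.4213)
n_2 = (+0.9613, +0.2754)
n_3 = (-0.0869, +0.9962)
n_4 = (-0.9928, +0.1197)
n_5 = (-0.5741, -0.8188)
  (0,1): δ = 140.40°  ·
  (0,2): δ = 99.49°  ·
  (0,3): δ = 20.49°  ✓
  (0,4): δ = 57.65°  ✓
  (0,5): δ = 119.49°  ·
  (1,2): δ = 139.10°  ·
  (1,3): δ = 60.10°  ✓
  (1,4): δ = 18.04°  ✓
  (1,5): δ = 79.89°  ·
  (2,3): δ = 101.00°  ·
  (2,4): δ = 22.86°  ✓
  (2,5): δ = 38.98°  ✓
  (3,4): δ = 101.86°  ·
  (3,5): δ = 40.02°  ✓
  (4,5): δ = 118.16°  ·
antipodal pairs: 7

count = 7; pairs: (0,3), (0,4), (1,3), (1,4), (2,4), (2,5), (3,5)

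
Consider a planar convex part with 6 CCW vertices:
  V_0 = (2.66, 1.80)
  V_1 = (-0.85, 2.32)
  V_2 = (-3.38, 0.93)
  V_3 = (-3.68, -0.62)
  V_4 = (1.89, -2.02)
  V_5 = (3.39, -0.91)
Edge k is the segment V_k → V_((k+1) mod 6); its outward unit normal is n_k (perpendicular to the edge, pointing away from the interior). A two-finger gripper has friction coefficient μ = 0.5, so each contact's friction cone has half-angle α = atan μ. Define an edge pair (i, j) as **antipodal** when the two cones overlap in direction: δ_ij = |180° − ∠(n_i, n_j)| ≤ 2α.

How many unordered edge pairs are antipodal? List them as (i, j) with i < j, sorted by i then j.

α = atan 0.5 = 26.57°;  2α = 53.13°
n_0 = (+0.1465, +0.9892)
n_1 = (-0.4815, +0.8764)
n_2 = (-0.9818, +0.1900)
n_3 = (-0.2438, -0.9698)
n_4 = (+0.5948, -0.8038)
n_5 = (+0.9656, +0.2601)
  (0,1): δ = 142.79°  ·
  (0,2): δ = 92.53°  ·
  (0,3): δ = 5.68°  ✓
  (0,4): δ = 44.93°  ✓
  (0,5): δ = 113.50°  ·
  (1,2): δ = 129.74°  ·
  (1,3): δ = 42.89°  ✓
  (1,4): δ = 7.72°  ✓
  (1,5): δ = 76.29°  ·
  (2,3): δ = 93.15°  ·
  (2,4): δ = 42.54°  ✓
  (2,5): δ = 26.03°  ✓
  (3,4): δ = 129.39°  ·
  (3,5): δ = 60.82°  ·
  (4,5): δ = 111.43°  ·
antipodal pairs: 6

count = 6; pairs: (0,3), (0,4), (1,3), (1,4), (2,4), (2,5)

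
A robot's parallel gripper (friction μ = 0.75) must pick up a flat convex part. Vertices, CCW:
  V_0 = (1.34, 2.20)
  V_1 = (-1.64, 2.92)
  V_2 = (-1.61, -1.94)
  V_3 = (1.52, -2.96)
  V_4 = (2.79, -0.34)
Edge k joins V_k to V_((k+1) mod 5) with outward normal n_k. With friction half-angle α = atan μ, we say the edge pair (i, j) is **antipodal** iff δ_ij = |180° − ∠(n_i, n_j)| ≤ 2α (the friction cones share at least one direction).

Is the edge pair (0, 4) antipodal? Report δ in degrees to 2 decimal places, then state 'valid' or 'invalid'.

δ = 133.30°, invalid

α = atan 0.75 = 36.87°;  2α = 73.74°
edge 0: e_0 = (-2.98, +0.72);  n_0 = (+0.2349, +0.9720)
edge 4: e_4 = (-1.45, +2.54);  n_4 = (+0.8685, +0.4958)
∠(n_0, n_4) = 46.70°
δ = |180° − 46.70°| = 133.30°
133.30° > 2α = 73.74°  →  invalid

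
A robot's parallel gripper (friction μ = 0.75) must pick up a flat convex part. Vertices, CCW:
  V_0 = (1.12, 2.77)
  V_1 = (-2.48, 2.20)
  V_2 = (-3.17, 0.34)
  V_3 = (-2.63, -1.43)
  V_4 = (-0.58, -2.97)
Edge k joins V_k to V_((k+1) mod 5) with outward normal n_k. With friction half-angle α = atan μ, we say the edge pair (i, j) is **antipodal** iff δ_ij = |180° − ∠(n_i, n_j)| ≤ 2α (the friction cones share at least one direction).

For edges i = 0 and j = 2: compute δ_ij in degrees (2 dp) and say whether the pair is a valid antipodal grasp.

α = atan 0.75 = 36.87°;  2α = 73.74°
edge 0: e_0 = (-3.60, -0.57);  n_0 = (-0.1564, +0.9877)
edge 2: e_2 = (+0.54, -1.77);  n_2 = (-0.9565, -0.2918)
∠(n_0, n_2) = 97.97°
δ = |180° − 97.97°| = 82.03°
82.03° > 2α = 73.74°  →  invalid

δ = 82.03°, invalid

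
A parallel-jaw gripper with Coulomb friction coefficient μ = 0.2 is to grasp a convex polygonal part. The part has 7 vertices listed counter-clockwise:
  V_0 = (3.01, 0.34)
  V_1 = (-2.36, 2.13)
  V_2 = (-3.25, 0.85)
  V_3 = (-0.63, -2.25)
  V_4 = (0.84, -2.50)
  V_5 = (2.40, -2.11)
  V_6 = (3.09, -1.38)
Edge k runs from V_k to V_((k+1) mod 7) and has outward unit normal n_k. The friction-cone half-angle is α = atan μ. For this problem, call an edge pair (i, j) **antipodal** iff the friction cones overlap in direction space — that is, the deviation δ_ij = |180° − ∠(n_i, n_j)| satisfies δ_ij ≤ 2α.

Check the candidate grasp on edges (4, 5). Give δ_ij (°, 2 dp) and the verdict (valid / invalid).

δ = 147.42°, invalid

α = atan 0.2 = 11.31°;  2α = 22.62°
edge 4: e_4 = (+1.56, +0.39);  n_4 = (+0.2425, -0.9701)
edge 5: e_5 = (+0.69, +0.73);  n_5 = (+0.7267, -0.6869)
∠(n_4, n_5) = 32.58°
δ = |180° − 32.58°| = 147.42°
147.42° > 2α = 22.62°  →  invalid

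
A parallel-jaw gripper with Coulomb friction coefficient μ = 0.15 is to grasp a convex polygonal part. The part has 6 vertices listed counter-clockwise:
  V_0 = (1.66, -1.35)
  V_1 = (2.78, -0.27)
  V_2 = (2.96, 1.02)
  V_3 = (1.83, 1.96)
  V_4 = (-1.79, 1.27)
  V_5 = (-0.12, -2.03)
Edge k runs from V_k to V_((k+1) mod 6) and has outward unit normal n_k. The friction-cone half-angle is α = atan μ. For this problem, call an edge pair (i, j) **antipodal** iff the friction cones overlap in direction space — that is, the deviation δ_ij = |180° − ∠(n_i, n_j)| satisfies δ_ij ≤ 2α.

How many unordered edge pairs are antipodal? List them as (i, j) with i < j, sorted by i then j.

α = atan 0.15 = 8.53°;  2α = 17.06°
n_0 = (+0.6941, -0.7198)
n_1 = (+0.9904, -0.1382)
n_2 = (+0.6395, +0.7688)
n_3 = (-0.1872, +0.9823)
n_4 = (-0.8923, -0.4515)
n_5 = (+0.3569, -0.9342)
  (0,1): δ = 141.90°  ·
  (0,2): δ = 83.71°  ·
  (0,3): δ = 33.17°  ·
  (0,4): δ = 72.88°  ·
  (0,5): δ = 156.95°  ·
  (1,2): δ = 121.81°  ·
  (1,3): δ = 71.26°  ·
  (1,4): δ = 34.79°  ·
  (1,5): δ = 118.85°  ·
  (2,3): δ = 129.45°  ·
  (2,4): δ = 23.40°  ·
  (2,5): δ = 60.66°  ·
  (3,4): δ = 73.95°  ·
  (3,5): δ = 10.12°  ✓
  (4,5): δ = 95.93°  ·
antipodal pairs: 1

count = 1; pairs: (3,5)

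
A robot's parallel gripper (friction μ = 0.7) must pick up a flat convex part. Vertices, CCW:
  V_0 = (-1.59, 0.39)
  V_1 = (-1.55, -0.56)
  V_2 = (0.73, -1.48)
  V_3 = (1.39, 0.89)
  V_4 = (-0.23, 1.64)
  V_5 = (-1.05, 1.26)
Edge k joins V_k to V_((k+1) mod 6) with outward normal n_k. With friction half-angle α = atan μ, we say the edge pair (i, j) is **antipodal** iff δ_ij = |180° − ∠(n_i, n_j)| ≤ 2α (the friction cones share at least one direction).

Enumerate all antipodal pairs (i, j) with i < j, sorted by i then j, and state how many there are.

α = atan 0.7 = 34.99°;  2α = 69.98°
n_0 = (-0.9991, -0.0421)
n_1 = (-0.3742, -0.9274)
n_2 = (+0.9633, -0.2683)
n_3 = (+0.4201, +0.9075)
n_4 = (-0.4205, +0.9073)
n_5 = (-0.8496, +0.5274)
  (0,1): δ = 114.39°  ·
  (0,2): δ = 17.97°  ✓
  (0,3): δ = 62.75°  ✓
  (0,4): δ = 112.45°  ·
  (0,5): δ = 145.76°  ·
  (1,2): δ = 83.59°  ·
  (1,3): δ = 2.87°  ✓
  (1,4): δ = 46.84°  ✓
  (1,5): δ = 80.15°  ·
  (2,3): δ = 99.28°  ·
  (2,4): δ = 49.57°  ✓
  (2,5): δ = 16.27°  ✓
  (3,4): δ = 130.29°  ·
  (3,5): δ = 96.99°  ·
  (4,5): δ = 146.69°  ·
antipodal pairs: 6

count = 6; pairs: (0,2), (0,3), (1,3), (1,4), (2,4), (2,5)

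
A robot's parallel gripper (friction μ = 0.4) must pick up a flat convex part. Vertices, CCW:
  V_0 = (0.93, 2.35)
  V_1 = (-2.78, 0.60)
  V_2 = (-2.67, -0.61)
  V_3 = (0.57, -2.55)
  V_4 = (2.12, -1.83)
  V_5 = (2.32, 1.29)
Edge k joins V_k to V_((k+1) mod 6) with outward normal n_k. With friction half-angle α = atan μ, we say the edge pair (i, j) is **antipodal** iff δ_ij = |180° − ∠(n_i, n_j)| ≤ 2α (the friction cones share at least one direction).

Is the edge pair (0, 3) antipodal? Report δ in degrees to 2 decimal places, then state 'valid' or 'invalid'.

α = atan 0.4 = 21.80°;  2α = 43.60°
edge 0: e_0 = (-3.71, -1.75);  n_0 = (-0.4266, +0.9044)
edge 3: e_3 = (+1.55, +0.72);  n_3 = (+0.4213, -0.9069)
∠(n_0, n_3) = 179.66°
δ = |180° − 179.66°| = 0.34°
0.34° ≤ 2α = 43.60°  →  valid

δ = 0.34°, valid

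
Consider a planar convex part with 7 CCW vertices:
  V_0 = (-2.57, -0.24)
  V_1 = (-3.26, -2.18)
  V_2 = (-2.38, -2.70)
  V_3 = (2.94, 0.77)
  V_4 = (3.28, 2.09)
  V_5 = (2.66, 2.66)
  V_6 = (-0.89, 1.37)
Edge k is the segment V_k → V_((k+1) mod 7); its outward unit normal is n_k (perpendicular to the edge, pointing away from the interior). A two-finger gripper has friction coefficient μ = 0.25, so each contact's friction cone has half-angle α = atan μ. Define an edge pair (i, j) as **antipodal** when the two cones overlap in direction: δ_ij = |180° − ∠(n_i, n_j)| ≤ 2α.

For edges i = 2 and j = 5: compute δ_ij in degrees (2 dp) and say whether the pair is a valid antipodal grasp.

δ = 13.14°, valid

α = atan 0.25 = 14.04°;  2α = 28.07°
edge 2: e_2 = (+5.32, +3.47);  n_2 = (+0.5463, -0.8376)
edge 5: e_5 = (-3.55, -1.29);  n_5 = (-0.3415, +0.9399)
∠(n_2, n_5) = 166.86°
δ = |180° − 166.86°| = 13.14°
13.14° ≤ 2α = 28.07°  →  valid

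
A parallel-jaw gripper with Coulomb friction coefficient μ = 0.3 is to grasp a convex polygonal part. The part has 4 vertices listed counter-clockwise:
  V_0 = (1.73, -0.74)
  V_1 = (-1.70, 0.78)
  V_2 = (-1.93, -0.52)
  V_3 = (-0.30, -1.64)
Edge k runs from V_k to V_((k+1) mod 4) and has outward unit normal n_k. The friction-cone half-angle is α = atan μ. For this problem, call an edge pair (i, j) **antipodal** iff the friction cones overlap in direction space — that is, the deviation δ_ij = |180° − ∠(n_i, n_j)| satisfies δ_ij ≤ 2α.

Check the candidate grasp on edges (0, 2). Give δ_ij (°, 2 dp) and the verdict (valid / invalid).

δ = 10.59°, valid

α = atan 0.3 = 16.70°;  2α = 33.40°
edge 0: e_0 = (-3.43, +1.52);  n_0 = (+0.4051, +0.9143)
edge 2: e_2 = (+1.63, -1.12);  n_2 = (-0.5663, -0.8242)
∠(n_0, n_2) = 169.41°
δ = |180° − 169.41°| = 10.59°
10.59° ≤ 2α = 33.40°  →  valid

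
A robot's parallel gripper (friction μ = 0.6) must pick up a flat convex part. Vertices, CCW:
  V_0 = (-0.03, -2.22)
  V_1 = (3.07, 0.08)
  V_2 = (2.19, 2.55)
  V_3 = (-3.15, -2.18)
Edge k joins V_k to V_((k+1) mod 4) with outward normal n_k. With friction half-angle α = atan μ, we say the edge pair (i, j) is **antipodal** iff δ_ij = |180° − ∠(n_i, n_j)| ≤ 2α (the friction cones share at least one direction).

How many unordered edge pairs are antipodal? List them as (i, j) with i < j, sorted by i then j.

α = atan 0.6 = 30.96°;  2α = 61.93°
n_0 = (+0.5958, -0.8031)
n_1 = (+0.9420, +0.3356)
n_2 = (-0.6631, +0.7486)
n_3 = (-0.0128, -0.9999)
  (0,1): δ = 106.96°  ·
  (0,2): δ = 4.96°  ✓
  (0,3): δ = 142.69°  ·
  (1,2): δ = 68.08°  ·
  (1,3): δ = 69.66°  ·
  (2,3): δ = 42.27°  ✓
antipodal pairs: 2

count = 2; pairs: (0,2), (2,3)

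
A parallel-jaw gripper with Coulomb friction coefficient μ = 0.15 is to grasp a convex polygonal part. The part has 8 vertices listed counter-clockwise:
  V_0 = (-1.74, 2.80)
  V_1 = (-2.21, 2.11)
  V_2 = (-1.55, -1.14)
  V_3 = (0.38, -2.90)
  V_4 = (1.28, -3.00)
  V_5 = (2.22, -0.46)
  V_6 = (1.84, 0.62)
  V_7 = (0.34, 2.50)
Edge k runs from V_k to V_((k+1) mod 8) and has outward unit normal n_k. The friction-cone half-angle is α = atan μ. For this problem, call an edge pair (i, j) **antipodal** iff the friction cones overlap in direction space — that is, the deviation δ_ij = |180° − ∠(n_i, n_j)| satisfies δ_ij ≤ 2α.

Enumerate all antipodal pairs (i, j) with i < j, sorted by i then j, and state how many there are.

α = atan 0.15 = 8.53°;  2α = 17.06°
n_0 = (-0.8265, +0.5630)
n_1 = (-0.9800, -0.1990)
n_2 = (-0.6738, -0.7389)
n_3 = (-0.1104, -0.9939)
n_4 = (+0.9378, -0.3471)
n_5 = (+0.9433, +0.3319)
n_6 = (+0.7817, +0.6237)
n_7 = (+0.1428, +0.9898)
  (0,1): δ = 134.26°  ·
  (0,2): δ = 98.10°  ·
  (0,3): δ = 62.08°  ·
  (0,4): δ = 13.95°  ✓
  (0,5): δ = 53.65°  ·
  (0,6): δ = 72.85°  ·
  (0,7): δ = 116.05°  ·
  (1,2): δ = 143.84°  ·
  (1,3): δ = 107.82°  ·
  (1,4): δ = 31.79°  ·
  (1,5): δ = 7.91°  ✓
  (1,6): δ = 27.11°  ·
  (1,7): δ = 70.31°  ·
  (2,3): δ = 143.98°  ·
  (2,4): δ = 67.95°  ·
  (2,5): δ = 28.25°  ·
  (2,6): δ = 9.05°  ✓
  (2,7): δ = 34.16°  ·
  (3,4): δ = 103.97°  ·
  (3,5): δ = 64.28°  ·
  (3,6): δ = 45.07°  ·
  (3,7): δ = 1.87°  ✓
  (4,5): δ = 140.31°  ·
  (4,6): δ = 121.11°  ·
  (4,7): δ = 77.90°  ·
  (5,6): δ = 160.80°  ·
  (5,7): δ = 117.59°  ·
  (6,7): δ = 136.79°  ·
antipodal pairs: 4

count = 4; pairs: (0,4), (1,5), (2,6), (3,7)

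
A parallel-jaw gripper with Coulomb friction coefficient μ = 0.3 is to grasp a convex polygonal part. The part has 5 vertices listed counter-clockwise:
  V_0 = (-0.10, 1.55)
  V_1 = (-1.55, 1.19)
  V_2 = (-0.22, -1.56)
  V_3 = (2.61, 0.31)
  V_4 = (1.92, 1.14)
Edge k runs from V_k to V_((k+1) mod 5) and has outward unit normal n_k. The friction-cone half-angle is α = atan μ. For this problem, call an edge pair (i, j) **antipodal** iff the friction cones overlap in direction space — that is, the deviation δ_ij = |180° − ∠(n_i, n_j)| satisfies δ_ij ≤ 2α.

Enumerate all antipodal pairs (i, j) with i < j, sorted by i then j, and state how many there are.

count = 2; pairs: (0,2), (1,3)

α = atan 0.3 = 16.70°;  2α = 33.40°
n_0 = (-0.2410, +0.9705)
n_1 = (-0.9002, -0.4354)
n_2 = (+0.5513, -0.8343)
n_3 = (+0.7690, +0.6393)
n_4 = (+0.1989, +0.9800)
  (0,1): δ = 78.13°  ·
  (0,2): δ = 19.51°  ✓
  (0,3): δ = 115.79°  ·
  (0,4): δ = 154.58°  ·
  (1,2): δ = 82.35°  ·
  (1,3): δ = 13.93°  ✓
  (1,4): δ = 52.72°  ·
  (2,3): δ = 83.72°  ·
  (2,4): δ = 44.93°  ·
  (3,4): δ = 141.21°  ·
antipodal pairs: 2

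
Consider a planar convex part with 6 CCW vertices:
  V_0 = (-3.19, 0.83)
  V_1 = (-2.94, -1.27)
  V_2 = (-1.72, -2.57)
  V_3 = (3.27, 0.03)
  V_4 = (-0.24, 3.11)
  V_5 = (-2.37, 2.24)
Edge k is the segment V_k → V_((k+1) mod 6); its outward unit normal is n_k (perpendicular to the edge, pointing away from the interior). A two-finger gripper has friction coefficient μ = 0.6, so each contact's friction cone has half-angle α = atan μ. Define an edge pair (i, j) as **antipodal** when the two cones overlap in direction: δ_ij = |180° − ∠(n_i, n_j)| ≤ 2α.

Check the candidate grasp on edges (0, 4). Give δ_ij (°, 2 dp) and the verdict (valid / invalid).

δ = 105.43°, invalid

α = atan 0.6 = 30.96°;  2α = 61.93°
edge 0: e_0 = (+0.25, -2.10);  n_0 = (-0.9930, -0.1182)
edge 4: e_4 = (-2.13, -0.87);  n_4 = (-0.3781, +0.9258)
∠(n_0, n_4) = 74.57°
δ = |180° − 74.57°| = 105.43°
105.43° > 2α = 61.93°  →  invalid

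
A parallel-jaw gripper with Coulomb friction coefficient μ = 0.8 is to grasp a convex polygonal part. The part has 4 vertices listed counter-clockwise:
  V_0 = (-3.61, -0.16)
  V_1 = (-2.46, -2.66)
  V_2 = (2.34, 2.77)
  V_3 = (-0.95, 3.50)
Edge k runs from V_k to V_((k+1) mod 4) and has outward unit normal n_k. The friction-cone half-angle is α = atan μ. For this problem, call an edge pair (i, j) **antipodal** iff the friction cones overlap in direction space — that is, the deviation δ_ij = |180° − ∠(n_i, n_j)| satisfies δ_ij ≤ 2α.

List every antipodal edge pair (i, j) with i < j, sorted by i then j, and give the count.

α = atan 0.8 = 38.66°;  2α = 77.32°
n_0 = (-0.9085, -0.4179)
n_1 = (+0.7492, -0.6623)
n_2 = (+0.2166, +0.9763)
n_3 = (-0.8089, +0.5879)
  (0,1): δ = 66.18°  ✓
  (0,2): δ = 52.79°  ✓
  (0,3): δ = 119.29°  ·
  (1,2): δ = 61.03°  ✓
  (1,3): δ = 5.47°  ✓
  (2,3): δ = 113.50°  ·
antipodal pairs: 4

count = 4; pairs: (0,1), (0,2), (1,2), (1,3)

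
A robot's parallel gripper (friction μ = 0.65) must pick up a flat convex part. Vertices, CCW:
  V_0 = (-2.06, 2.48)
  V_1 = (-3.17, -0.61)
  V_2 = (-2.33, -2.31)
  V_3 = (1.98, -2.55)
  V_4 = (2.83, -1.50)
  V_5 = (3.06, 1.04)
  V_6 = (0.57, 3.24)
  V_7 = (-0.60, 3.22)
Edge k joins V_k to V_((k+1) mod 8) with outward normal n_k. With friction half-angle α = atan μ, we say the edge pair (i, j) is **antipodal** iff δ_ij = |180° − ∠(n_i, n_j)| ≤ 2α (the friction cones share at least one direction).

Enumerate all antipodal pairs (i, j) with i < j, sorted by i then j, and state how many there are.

count = 12; pairs: (0,3), (0,4), (1,3), (1,4), (1,5), (1,6), (2,5), (2,6), (2,7), (3,6), (3,7), (4,7)

α = atan 0.65 = 33.02°;  2α = 66.05°
n_0 = (-0.9411, +0.3381)
n_1 = (-0.8965, -0.4430)
n_2 = (-0.0556, -0.9985)
n_3 = (+0.7772, -0.6292)
n_4 = (+0.9959, -0.0902)
n_5 = (+0.6621, +0.7494)
n_6 = (-0.0171, +0.9999)
n_7 = (-0.4521, +0.8920)
  (0,1): δ = 133.95°  ·
  (0,2): δ = 73.43°  ·
  (0,3): δ = 19.23°  ✓
  (0,4): δ = 14.59°  ✓
  (0,5): δ = 68.30°  ·
  (0,6): δ = 110.74°  ·
  (0,7): δ = 136.64°  ·
  (1,2): δ = 119.48°  ·
  (1,3): δ = 65.29°  ✓
  (1,4): δ = 31.47°  ✓
  (1,5): δ = 22.24°  ✓
  (1,6): δ = 64.68°  ✓
  (1,7): δ = 90.58°  ·
  (2,3): δ = 125.80°  ·
  (2,4): δ = 91.99°  ·
  (2,5): δ = 38.27°  ✓
  (2,6): δ = 4.17°  ✓
  (2,7): δ = 30.07°  ✓
  (3,4): δ = 146.18°  ·
  (3,5): δ = 92.47°  ·
  (3,6): δ = 50.03°  ✓
  (3,7): δ = 24.13°  ✓
  (4,5): δ = 126.29°  ·
  (4,6): δ = 83.85°  ·
  (4,7): δ = 57.95°  ✓
  (5,6): δ = 137.56°  ·
  (5,7): δ = 111.66°  ·
  (6,7): δ = 154.10°  ·
antipodal pairs: 12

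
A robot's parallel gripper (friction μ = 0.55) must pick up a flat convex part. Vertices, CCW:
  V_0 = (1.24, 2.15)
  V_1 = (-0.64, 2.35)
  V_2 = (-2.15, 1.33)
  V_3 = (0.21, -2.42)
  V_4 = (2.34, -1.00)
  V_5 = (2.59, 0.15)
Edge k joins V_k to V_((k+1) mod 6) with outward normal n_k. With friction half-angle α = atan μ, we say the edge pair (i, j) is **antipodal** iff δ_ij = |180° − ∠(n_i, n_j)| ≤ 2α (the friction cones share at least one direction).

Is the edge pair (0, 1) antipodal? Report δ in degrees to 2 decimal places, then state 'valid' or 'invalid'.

δ = 139.89°, invalid

α = atan 0.55 = 28.81°;  2α = 57.62°
edge 0: e_0 = (-1.88, +0.20);  n_0 = (+0.1058, +0.9944)
edge 1: e_1 = (-1.51, -1.02);  n_1 = (-0.5598, +0.8287)
∠(n_0, n_1) = 40.11°
δ = |180° − 40.11°| = 139.89°
139.89° > 2α = 57.62°  →  invalid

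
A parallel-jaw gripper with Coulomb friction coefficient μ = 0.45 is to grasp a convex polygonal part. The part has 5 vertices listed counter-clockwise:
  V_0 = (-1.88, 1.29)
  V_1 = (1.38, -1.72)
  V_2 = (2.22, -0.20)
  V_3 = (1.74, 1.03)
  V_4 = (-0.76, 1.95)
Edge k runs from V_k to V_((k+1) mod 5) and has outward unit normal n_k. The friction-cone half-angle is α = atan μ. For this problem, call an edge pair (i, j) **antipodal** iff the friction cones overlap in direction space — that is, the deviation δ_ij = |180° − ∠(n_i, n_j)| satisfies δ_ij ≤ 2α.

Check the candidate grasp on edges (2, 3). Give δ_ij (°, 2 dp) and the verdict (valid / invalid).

δ = 131.52°, invalid

α = atan 0.45 = 24.23°;  2α = 48.46°
edge 2: e_2 = (-0.48, +1.23);  n_2 = (+0.9316, +0.3635)
edge 3: e_3 = (-2.50, +0.92);  n_3 = (+0.3454, +0.9385)
∠(n_2, n_3) = 48.48°
δ = |180° − 48.48°| = 131.52°
131.52° > 2α = 48.46°  →  invalid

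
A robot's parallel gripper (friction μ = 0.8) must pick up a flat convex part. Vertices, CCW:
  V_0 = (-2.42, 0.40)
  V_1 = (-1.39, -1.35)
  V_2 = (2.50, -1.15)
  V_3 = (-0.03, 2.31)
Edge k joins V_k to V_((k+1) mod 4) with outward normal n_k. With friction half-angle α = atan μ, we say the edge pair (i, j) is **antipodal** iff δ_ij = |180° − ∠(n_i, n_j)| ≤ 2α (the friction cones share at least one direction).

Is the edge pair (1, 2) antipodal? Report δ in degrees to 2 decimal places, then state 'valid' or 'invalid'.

δ = 56.77°, valid

α = atan 0.8 = 38.66°;  2α = 77.32°
edge 1: e_1 = (+3.89, +0.20);  n_1 = (+0.0513, -0.9987)
edge 2: e_2 = (-2.53, +3.46);  n_2 = (+0.8072, +0.5903)
∠(n_1, n_2) = 123.23°
δ = |180° − 123.23°| = 56.77°
56.77° ≤ 2α = 77.32°  →  valid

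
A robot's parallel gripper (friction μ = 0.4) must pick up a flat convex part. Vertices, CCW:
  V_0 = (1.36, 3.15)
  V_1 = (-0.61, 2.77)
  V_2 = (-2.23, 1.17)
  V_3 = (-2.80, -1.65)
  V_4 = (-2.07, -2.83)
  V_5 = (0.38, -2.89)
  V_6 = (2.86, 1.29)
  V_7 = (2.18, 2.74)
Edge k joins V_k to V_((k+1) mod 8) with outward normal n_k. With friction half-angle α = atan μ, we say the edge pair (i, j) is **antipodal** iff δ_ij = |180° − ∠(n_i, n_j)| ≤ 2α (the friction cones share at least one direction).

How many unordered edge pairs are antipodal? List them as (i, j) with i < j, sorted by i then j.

α = atan 0.4 = 21.80°;  2α = 43.60°
n_0 = (-0.1894, +0.9819)
n_1 = (-0.7027, +0.7115)
n_2 = (-0.9802, +0.1981)
n_3 = (-0.8504, -0.5261)
n_4 = (-0.0245, -0.9997)
n_5 = (+0.8600, -0.5103)
n_6 = (+0.9054, +0.4246)
n_7 = (+0.4472, +0.8944)
  (0,1): δ = 146.27°  ·
  (0,2): δ = 112.34°  ·
  (0,3): δ = 69.18°  ·
  (0,4): δ = 12.32°  ✓
  (0,5): δ = 48.40°  ·
  (0,6): δ = 104.21°  ·
  (0,7): δ = 142.52°  ·
  (1,2): δ = 146.07°  ·
  (1,3): δ = 102.90°  ·
  (1,4): δ = 46.05°  ·
  (1,5): δ = 14.68°  ✓
  (1,6): δ = 70.48°  ·
  (1,7): δ = 108.79°  ·
  (2,3): δ = 136.83°  ·
  (2,4): δ = 79.98°  ·
  (2,5): δ = 19.25°  ✓
  (2,6): δ = 36.55°  ✓
  (2,7): δ = 74.86°  ·
  (3,4): δ = 123.15°  ·
  (3,5): δ = 62.42°  ·
  (3,6): δ = 6.62°  ✓
  (3,7): δ = 31.69°  ✓
  (4,5): δ = 119.28°  ·
  (4,6): δ = 63.47°  ·
  (4,7): δ = 25.16°  ✓
  (5,6): δ = 124.19°  ·
  (5,7): δ = 85.88°  ·
  (6,7): δ = 141.69°  ·
antipodal pairs: 7

count = 7; pairs: (0,4), (1,5), (2,5), (2,6), (3,6), (3,7), (4,7)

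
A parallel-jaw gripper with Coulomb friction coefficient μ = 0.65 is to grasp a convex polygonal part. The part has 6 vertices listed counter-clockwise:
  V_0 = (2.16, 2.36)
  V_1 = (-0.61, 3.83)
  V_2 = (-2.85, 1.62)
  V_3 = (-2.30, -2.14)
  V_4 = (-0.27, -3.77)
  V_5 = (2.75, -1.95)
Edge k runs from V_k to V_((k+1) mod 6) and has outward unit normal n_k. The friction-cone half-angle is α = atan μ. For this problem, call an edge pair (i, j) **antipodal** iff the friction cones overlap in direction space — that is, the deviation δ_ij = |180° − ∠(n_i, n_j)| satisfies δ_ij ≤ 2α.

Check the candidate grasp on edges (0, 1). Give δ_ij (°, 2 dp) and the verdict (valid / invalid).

δ = 107.43°, invalid

α = atan 0.65 = 33.02°;  2α = 66.05°
edge 0: e_0 = (-2.77, +1.47);  n_0 = (+0.4688, +0.8833)
edge 1: e_1 = (-2.24, -2.21);  n_1 = (-0.7023, +0.7119)
∠(n_0, n_1) = 72.57°
δ = |180° − 72.57°| = 107.43°
107.43° > 2α = 66.05°  →  invalid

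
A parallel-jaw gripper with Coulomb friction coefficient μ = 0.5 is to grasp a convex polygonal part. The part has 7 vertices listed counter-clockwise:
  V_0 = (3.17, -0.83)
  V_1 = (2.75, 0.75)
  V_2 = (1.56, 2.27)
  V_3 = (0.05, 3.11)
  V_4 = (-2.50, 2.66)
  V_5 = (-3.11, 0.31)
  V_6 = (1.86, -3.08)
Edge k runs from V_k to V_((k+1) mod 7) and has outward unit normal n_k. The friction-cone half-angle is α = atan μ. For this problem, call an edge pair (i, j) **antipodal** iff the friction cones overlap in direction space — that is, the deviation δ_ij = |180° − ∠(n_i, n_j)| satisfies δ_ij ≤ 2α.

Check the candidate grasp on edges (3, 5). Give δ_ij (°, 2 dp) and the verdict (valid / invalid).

δ = 44.31°, valid

α = atan 0.5 = 26.57°;  2α = 53.13°
edge 3: e_3 = (-2.55, -0.45);  n_3 = (-0.1738, +0.9848)
edge 5: e_5 = (+4.97, -3.39);  n_5 = (-0.5635, -0.8261)
∠(n_3, n_5) = 135.69°
δ = |180° − 135.69°| = 44.31°
44.31° ≤ 2α = 53.13°  →  valid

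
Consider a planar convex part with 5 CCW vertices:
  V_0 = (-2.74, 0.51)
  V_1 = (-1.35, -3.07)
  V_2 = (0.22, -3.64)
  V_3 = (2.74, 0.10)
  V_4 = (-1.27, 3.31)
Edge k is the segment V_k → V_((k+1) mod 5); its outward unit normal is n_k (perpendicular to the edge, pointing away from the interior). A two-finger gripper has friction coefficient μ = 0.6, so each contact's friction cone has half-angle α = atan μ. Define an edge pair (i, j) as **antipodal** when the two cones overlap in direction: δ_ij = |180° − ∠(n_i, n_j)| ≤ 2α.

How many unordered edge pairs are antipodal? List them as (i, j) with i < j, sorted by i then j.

count = 4; pairs: (0,2), (0,3), (1,3), (2,4)

α = atan 0.6 = 30.96°;  2α = 61.93°
n_0 = (-0.9322, -0.3619)
n_1 = (-0.3413, -0.9400)
n_2 = (+0.8293, -0.5588)
n_3 = (+0.6249, +0.7807)
n_4 = (-0.8854, +0.4648)
  (0,1): δ = 131.17°  ·
  (0,2): δ = 55.19°  ✓
  (0,3): δ = 30.10°  ✓
  (0,4): δ = 131.08°  ·
  (1,2): δ = 104.02°  ·
  (1,3): δ = 18.72°  ✓
  (1,4): δ = 82.25°  ·
  (2,3): δ = 94.71°  ·
  (2,4): δ = 6.27°  ✓
  (3,4): δ = 79.02°  ·
antipodal pairs: 4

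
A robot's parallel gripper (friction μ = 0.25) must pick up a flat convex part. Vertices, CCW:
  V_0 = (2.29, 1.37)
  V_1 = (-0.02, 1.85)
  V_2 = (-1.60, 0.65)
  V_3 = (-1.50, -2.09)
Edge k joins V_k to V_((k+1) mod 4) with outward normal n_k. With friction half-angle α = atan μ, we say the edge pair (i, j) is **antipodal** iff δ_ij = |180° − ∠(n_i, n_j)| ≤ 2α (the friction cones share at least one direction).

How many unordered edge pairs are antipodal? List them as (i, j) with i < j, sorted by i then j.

count = 1; pairs: (1,3)

α = atan 0.25 = 14.04°;  2α = 28.07°
n_0 = (+0.2034, +0.9791)
n_1 = (-0.6048, +0.7964)
n_2 = (-0.9993, -0.0365)
n_3 = (+0.6742, -0.7385)
  (0,1): δ = 131.04°  ·
  (0,2): δ = 76.17°  ·
  (0,3): δ = 54.13°  ·
  (1,2): δ = 125.13°  ·
  (1,3): δ = 5.18°  ✓
  (2,3): δ = 49.70°  ·
antipodal pairs: 1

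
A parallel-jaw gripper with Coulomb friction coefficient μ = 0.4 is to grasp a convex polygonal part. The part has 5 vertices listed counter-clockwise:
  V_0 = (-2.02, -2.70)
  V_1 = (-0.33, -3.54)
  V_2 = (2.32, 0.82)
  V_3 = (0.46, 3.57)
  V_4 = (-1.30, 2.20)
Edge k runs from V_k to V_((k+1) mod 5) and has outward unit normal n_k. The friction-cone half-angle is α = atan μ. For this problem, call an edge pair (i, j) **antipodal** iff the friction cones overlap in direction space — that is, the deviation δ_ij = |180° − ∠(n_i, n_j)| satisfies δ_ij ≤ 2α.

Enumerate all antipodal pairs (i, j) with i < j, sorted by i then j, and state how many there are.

α = atan 0.4 = 21.80°;  2α = 43.60°
n_0 = (-0.4451, -0.8955)
n_1 = (+0.8545, -0.5194)
n_2 = (+0.8283, +0.5602)
n_3 = (-0.6143, +0.7891)
n_4 = (-0.9894, +0.1454)
  (0,1): δ = 94.86°  ·
  (0,2): δ = 29.50°  ✓
  (0,3): δ = 64.33°  ·
  (0,4): δ = 108.07°  ·
  (1,2): δ = 114.64°  ·
  (1,3): δ = 20.81°  ✓
  (1,4): δ = 22.93°  ✓
  (2,3): δ = 86.18°  ·
  (2,4): δ = 42.43°  ✓
  (3,4): δ = 136.26°  ·
antipodal pairs: 4

count = 4; pairs: (0,2), (1,3), (1,4), (2,4)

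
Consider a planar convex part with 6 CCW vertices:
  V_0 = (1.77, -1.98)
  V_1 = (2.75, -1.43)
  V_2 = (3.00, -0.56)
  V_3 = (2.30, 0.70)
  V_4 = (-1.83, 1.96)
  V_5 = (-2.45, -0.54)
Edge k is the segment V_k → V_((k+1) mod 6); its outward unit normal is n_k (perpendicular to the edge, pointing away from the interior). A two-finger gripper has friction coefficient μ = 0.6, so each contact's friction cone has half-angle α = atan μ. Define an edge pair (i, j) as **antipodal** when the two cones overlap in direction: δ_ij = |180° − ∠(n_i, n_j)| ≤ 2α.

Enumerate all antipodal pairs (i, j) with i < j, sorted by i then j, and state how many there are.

α = atan 0.6 = 30.96°;  2α = 61.93°
n_0 = (+0.4894, -0.8721)
n_1 = (+0.9611, -0.2762)
n_2 = (+0.8742, +0.4856)
n_3 = (+0.2918, +0.9565)
n_4 = (-0.9706, +0.2407)
n_5 = (-0.3229, -0.9464)
  (0,1): δ = 135.33°  ·
  (0,2): δ = 90.25°  ·
  (0,3): δ = 46.27°  ✓
  (0,4): δ = 46.77°  ✓
  (0,5): δ = 131.86°  ·
  (1,2): δ = 134.91°  ·
  (1,3): δ = 90.93°  ·
  (1,4): δ = 2.10°  ✓
  (1,5): δ = 87.19°  ·
  (2,3): δ = 136.02°  ·
  (2,4): δ = 42.98°  ✓
  (2,5): δ = 42.10°  ✓
  (3,4): δ = 86.96°  ·
  (3,5): δ = 1.88°  ✓
  (4,5): δ = 94.91°  ·
antipodal pairs: 6

count = 6; pairs: (0,3), (0,4), (1,4), (2,4), (2,5), (3,5)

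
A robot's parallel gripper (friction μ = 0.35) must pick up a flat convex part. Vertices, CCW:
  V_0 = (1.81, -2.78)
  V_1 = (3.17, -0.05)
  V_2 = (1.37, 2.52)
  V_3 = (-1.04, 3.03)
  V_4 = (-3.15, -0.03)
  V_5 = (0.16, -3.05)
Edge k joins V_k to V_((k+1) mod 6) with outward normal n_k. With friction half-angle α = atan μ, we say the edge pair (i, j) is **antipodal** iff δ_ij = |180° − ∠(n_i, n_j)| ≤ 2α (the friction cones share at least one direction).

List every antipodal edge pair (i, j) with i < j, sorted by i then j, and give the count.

count = 4; pairs: (0,3), (1,4), (2,4), (2,5)

α = atan 0.35 = 19.29°;  2α = 38.58°
n_0 = (+0.8951, -0.4459)
n_1 = (+0.8191, +0.5737)
n_2 = (+0.2070, +0.9783)
n_3 = (-0.8233, +0.5677)
n_4 = (-0.6740, -0.7387)
n_5 = (+0.1615, -0.9869)
  (0,1): δ = 118.51°  ·
  (0,2): δ = 75.47°  ·
  (0,3): δ = 8.11°  ✓
  (0,4): δ = 74.10°  ·
  (0,5): δ = 125.77°  ·
  (1,2): δ = 136.96°  ·
  (1,3): δ = 69.59°  ·
  (1,4): δ = 12.62°  ✓
  (1,5): δ = 64.29°  ·
  (2,3): δ = 112.64°  ·
  (2,4): δ = 30.43°  ✓
  (2,5): δ = 21.24°  ✓
  (3,4): δ = 97.79°  ·
  (3,5): δ = 46.12°  ·
  (4,5): δ = 128.33°  ·
antipodal pairs: 4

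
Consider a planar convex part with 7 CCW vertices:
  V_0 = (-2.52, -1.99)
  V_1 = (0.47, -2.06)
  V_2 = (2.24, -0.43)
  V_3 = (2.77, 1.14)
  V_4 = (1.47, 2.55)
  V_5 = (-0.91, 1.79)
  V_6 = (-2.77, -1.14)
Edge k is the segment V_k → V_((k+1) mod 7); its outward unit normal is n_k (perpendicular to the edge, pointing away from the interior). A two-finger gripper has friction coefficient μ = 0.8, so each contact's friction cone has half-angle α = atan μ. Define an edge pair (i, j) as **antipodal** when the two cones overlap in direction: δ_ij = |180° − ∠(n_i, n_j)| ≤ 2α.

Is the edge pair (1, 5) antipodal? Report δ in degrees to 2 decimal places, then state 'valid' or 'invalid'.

δ = 14.95°, valid

α = atan 0.8 = 38.66°;  2α = 77.32°
edge 1: e_1 = (+1.77, +1.63);  n_1 = (+0.6774, -0.7356)
edge 5: e_5 = (-1.86, -2.93);  n_5 = (-0.8443, +0.5359)
∠(n_1, n_5) = 165.05°
δ = |180° − 165.05°| = 14.95°
14.95° ≤ 2α = 77.32°  →  valid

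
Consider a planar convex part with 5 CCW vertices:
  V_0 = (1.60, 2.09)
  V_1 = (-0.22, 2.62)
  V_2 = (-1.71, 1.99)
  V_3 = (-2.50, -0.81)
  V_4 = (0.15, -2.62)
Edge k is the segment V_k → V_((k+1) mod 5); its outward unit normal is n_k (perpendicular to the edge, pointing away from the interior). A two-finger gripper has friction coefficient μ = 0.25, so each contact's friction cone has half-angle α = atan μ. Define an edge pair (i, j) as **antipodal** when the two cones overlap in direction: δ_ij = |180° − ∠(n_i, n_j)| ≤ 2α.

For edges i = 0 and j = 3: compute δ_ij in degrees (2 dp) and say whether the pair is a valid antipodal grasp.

δ = 18.10°, valid

α = atan 0.25 = 14.04°;  2α = 28.07°
edge 0: e_0 = (-1.82, +0.53);  n_0 = (+0.2796, +0.9601)
edge 3: e_3 = (+2.65, -1.81);  n_3 = (-0.5640, -0.8258)
∠(n_0, n_3) = 161.90°
δ = |180° − 161.90°| = 18.10°
18.10° ≤ 2α = 28.07°  →  valid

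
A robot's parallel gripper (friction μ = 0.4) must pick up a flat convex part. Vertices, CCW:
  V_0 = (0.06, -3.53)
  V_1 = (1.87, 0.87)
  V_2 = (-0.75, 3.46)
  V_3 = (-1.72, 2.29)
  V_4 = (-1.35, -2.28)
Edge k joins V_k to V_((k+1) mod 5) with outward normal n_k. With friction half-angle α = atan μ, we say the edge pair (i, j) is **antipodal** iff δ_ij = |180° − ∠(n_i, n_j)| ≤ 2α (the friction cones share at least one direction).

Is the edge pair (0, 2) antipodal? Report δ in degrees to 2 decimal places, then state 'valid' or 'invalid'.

δ = 17.30°, valid

α = atan 0.4 = 21.80°;  2α = 43.60°
edge 0: e_0 = (+1.81, +4.40);  n_0 = (+0.9248, -0.3804)
edge 2: e_2 = (-0.97, -1.17);  n_2 = (-0.7698, +0.6382)
∠(n_0, n_2) = 162.70°
δ = |180° − 162.70°| = 17.30°
17.30° ≤ 2α = 43.60°  →  valid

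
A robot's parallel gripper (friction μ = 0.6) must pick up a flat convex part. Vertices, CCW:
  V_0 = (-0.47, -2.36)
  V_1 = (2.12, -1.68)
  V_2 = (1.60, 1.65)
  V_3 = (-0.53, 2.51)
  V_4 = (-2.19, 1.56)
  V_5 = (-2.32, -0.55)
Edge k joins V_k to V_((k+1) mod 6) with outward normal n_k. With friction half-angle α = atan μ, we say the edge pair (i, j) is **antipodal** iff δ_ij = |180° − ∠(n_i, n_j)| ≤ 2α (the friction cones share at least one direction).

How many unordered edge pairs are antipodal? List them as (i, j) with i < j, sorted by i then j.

α = atan 0.6 = 30.96°;  2α = 61.93°
n_0 = (+0.2539, -0.9672)
n_1 = (+0.9880, +0.1543)
n_2 = (+0.3744, +0.9273)
n_3 = (-0.4967, +0.8679)
n_4 = (-0.9981, +0.0615)
n_5 = (-0.6993, -0.7148)
  (0,1): δ = 95.84°  ·
  (0,2): δ = 36.70°  ✓
  (0,3): δ = 15.07°  ✓
  (0,4): δ = 71.76°  ·
  (0,5): δ = 120.92°  ·
  (1,2): δ = 120.86°  ·
  (1,3): δ = 69.09°  ·
  (1,4): δ = 12.40°  ✓
  (1,5): δ = 36.75°  ✓
  (2,3): δ = 128.23°  ·
  (2,4): δ = 71.54°  ·
  (2,5): δ = 22.39°  ✓
  (3,4): δ = 123.31°  ·
  (3,5): δ = 74.16°  ·
  (4,5): δ = 130.85°  ·
antipodal pairs: 5

count = 5; pairs: (0,2), (0,3), (1,4), (1,5), (2,5)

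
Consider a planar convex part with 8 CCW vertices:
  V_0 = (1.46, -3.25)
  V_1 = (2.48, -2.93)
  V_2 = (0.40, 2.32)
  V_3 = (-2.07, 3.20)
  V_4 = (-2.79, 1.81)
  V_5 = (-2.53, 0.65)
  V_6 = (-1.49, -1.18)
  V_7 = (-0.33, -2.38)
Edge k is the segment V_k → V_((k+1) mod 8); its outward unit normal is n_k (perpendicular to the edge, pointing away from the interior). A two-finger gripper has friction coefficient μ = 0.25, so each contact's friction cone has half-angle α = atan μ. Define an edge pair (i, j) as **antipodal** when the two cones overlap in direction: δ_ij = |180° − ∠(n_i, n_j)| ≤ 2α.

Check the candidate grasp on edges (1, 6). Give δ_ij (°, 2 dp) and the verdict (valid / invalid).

α = atan 0.25 = 14.04°;  2α = 28.07°
edge 1: e_1 = (-2.08, +5.25);  n_1 = (+0.9297, +0.3683)
edge 6: e_6 = (+1.16, -1.20);  n_6 = (-0.7190, -0.6950)
∠(n_1, n_6) = 157.58°
δ = |180° − 157.58°| = 22.42°
22.42° ≤ 2α = 28.07°  →  valid

δ = 22.42°, valid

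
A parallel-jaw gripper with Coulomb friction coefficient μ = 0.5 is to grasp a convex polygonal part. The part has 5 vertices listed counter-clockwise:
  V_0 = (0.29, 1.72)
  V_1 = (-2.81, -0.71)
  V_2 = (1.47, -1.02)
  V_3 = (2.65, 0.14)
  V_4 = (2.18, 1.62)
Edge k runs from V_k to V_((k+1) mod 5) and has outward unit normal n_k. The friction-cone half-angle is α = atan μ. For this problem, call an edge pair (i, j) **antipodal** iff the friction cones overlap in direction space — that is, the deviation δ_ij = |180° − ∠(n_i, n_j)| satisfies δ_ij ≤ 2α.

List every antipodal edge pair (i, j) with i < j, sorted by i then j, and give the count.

count = 4; pairs: (0,1), (0,2), (1,4), (2,4)

α = atan 0.5 = 26.57°;  2α = 53.13°
n_0 = (-0.6169, +0.7870)
n_1 = (-0.0722, -0.9974)
n_2 = (+0.7010, -0.7131)
n_3 = (+0.9531, +0.3027)
n_4 = (+0.0528, +0.9986)
  (0,1): δ = 42.23°  ✓
  (0,2): δ = 6.42°  ✓
  (0,3): δ = 69.53°  ·
  (0,4): δ = 138.88°  ·
  (1,2): δ = 131.35°  ·
  (1,3): δ = 68.24°  ·
  (1,4): δ = 1.11°  ✓
  (2,3): δ = 116.89°  ·
  (2,4): δ = 47.54°  ✓
  (3,4): δ = 110.65°  ·
antipodal pairs: 4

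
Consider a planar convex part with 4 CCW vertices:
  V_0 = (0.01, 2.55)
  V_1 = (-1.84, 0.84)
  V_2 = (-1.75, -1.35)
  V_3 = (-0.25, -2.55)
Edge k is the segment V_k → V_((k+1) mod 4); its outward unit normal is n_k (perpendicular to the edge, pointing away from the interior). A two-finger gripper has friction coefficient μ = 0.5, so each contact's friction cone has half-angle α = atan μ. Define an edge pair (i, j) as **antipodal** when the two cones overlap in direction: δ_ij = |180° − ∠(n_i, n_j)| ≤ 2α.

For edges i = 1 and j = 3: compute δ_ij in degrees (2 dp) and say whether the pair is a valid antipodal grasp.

δ = 5.27°, valid

α = atan 0.5 = 26.57°;  2α = 53.13°
edge 1: e_1 = (+0.09, -2.19);  n_1 = (-0.9992, -0.0411)
edge 3: e_3 = (+0.26, +5.10);  n_3 = (+0.9987, -0.0509)
∠(n_1, n_3) = 174.73°
δ = |180° − 174.73°| = 5.27°
5.27° ≤ 2α = 53.13°  →  valid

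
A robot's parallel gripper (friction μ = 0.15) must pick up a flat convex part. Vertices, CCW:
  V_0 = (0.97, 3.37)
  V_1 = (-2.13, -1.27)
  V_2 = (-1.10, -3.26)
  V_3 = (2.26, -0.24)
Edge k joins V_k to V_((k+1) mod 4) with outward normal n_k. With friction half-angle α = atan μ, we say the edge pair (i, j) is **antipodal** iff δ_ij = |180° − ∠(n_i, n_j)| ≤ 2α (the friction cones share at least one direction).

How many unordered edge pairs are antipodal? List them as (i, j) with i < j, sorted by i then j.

count = 2; pairs: (0,2), (1,3)

α = atan 0.15 = 8.53°;  2α = 17.06°
n_0 = (-0.8315, +0.5555)
n_1 = (-0.8881, -0.4597)
n_2 = (+0.6685, -0.7437)
n_3 = (+0.9417, +0.3365)
  (0,1): δ = 118.89°  ·
  (0,2): δ = 14.30°  ✓
  (0,3): δ = 53.41°  ·
  (1,2): δ = 75.42°  ·
  (1,3): δ = 7.70°  ✓
  (2,3): δ = 112.29°  ·
antipodal pairs: 2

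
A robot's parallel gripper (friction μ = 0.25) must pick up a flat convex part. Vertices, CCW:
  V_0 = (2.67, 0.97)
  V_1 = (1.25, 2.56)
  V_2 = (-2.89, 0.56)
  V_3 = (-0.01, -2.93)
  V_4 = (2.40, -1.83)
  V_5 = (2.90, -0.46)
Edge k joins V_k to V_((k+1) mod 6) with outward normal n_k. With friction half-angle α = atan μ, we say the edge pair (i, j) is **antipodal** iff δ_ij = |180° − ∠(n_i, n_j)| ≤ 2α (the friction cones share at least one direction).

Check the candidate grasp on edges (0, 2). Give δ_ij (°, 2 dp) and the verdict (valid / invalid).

δ = 2.24°, valid

α = atan 0.25 = 14.04°;  2α = 28.07°
edge 0: e_0 = (-1.42, +1.59);  n_0 = (+0.7459, +0.6661)
edge 2: e_2 = (+2.88, -3.49);  n_2 = (-0.7713, -0.6365)
∠(n_0, n_2) = 177.76°
δ = |180° − 177.76°| = 2.24°
2.24° ≤ 2α = 28.07°  →  valid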